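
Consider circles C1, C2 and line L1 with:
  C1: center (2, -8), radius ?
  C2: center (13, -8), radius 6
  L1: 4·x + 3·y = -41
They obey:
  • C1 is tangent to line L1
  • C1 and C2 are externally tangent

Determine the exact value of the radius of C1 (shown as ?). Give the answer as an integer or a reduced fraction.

1. [C1‖L1]  r_C1² − 25 = 0  ⇒  r_C1 = 5 (r>0 drops 1)
2. [ext C1·C2]  r_C1² + 12r_C1 − 85 = 0  ⇒  r_C1 = 5 (r>0 drops 1)

5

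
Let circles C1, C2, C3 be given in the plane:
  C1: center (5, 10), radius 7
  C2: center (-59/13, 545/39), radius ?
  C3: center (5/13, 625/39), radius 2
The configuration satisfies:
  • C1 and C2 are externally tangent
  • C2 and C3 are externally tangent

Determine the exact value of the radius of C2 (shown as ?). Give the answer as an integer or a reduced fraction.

10/3

1. [ext C1·C2]  r_C2² + 14r_C2 − 520/9 = 0  ⇒  r_C2 = 10/3 (r>0 drops 1)
2. [ext C2·C3]  r_C2² + 4r_C2 − 220/9 = 0  ⇒  r_C2 = 10/3 (r>0 drops 1)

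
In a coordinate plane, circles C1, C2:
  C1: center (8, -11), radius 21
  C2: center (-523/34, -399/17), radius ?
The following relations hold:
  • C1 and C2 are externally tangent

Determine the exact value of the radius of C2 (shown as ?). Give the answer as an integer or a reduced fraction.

11/2

1. [ext C1·C2]  r_C2² + 42r_C2 − 1045/4 = 0  ⇒  r_C2 = 11/2 (r>0 drops 1)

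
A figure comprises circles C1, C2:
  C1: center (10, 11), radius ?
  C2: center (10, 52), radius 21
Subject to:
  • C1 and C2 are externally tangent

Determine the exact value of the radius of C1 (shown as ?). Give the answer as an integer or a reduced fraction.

20

1. [ext C1·C2]  r_C1² + 42r_C1 − 1240 = 0  ⇒  r_C1 = 20 (r>0 drops 1)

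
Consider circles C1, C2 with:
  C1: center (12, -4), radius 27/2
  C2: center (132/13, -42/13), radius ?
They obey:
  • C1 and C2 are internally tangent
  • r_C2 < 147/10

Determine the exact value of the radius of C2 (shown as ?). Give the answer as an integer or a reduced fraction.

1. [int C1,C2]  r_C2² − 27r_C2 + 713/4 = 0  ⇒  r_C2 = 23/2 or 31/2
2. given r_C2 < 147/10: keep 23/2

23/2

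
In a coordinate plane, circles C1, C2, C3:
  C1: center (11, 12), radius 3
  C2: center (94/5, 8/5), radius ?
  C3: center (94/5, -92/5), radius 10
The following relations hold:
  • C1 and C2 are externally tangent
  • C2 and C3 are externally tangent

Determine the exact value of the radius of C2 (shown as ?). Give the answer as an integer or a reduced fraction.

10

1. [ext C1·C2]  r_C2² + 6r_C2 − 160 = 0  ⇒  r_C2 = 10 (r>0 drops 1)
2. [ext C2·C3]  r_C2² + 20r_C2 − 300 = 0  ⇒  r_C2 = 10 (r>0 drops 1)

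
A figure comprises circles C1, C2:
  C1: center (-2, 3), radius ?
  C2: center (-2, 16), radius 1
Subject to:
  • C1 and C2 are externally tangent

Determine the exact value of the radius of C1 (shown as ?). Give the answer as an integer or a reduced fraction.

12

1. [ext C1·C2]  r_C1² + 2r_C1 − 168 = 0  ⇒  r_C1 = 12 (r>0 drops 1)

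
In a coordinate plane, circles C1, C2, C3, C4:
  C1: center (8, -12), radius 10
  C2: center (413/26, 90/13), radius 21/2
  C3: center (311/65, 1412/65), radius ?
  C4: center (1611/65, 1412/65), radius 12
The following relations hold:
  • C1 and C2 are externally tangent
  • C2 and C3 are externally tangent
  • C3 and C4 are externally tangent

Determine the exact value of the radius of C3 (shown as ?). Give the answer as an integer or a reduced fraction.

1. [ext C2·C3]  r_C3² + 21r_C3 − 232 = 0  ⇒  r_C3 = 8 (r>0 drops 1)
2. [ext C3·C4]  r_C3² + 24r_C3 − 256 = 0  ⇒  r_C3 = 8 (r>0 drops 1)

8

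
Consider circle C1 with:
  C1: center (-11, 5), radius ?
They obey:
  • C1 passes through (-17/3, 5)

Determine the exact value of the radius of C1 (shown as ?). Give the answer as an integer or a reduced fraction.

16/3

1. [C1∋P]  r_C1² − 256/9 = 0  ⇒  r_C1 = 16/3 (r>0 drops 1)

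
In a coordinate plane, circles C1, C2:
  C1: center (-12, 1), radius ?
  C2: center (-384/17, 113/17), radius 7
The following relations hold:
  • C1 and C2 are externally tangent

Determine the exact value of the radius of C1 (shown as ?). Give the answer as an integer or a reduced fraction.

1. [ext C1·C2]  r_C1² + 14r_C1 − 95 = 0  ⇒  r_C1 = 5 (r>0 drops 1)

5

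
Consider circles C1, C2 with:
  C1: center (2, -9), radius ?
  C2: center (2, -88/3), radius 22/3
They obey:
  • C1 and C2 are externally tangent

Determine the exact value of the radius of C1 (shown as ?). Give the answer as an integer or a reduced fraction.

1. [ext C1·C2]  r_C1² + (44/3)r_C1 − 1079/3 = 0  ⇒  r_C1 = 13 (r>0 drops 1)

13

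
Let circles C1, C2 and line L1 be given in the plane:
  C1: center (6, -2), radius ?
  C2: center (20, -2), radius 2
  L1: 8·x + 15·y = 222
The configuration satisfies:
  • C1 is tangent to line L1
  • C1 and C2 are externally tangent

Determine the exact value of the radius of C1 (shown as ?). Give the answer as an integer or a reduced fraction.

12

1. [C1‖L1]  r_C1² − 144 = 0  ⇒  r_C1 = 12 (r>0 drops 1)
2. [ext C1·C2]  r_C1² + 4r_C1 − 192 = 0  ⇒  r_C1 = 12 (r>0 drops 1)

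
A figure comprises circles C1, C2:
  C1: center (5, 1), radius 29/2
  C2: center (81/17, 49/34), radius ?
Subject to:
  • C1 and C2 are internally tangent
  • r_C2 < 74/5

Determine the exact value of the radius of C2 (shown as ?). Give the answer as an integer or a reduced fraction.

1. [int C1,C2]  r_C2² − 29r_C2 + 210 = 0  ⇒  r_C2 = 14 or 15
2. given r_C2 < 74/5: keep 14

14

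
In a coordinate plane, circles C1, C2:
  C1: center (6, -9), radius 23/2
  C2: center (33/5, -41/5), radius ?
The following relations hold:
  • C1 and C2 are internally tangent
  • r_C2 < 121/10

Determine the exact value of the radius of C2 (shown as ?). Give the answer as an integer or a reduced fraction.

1. [int C1,C2]  r_C2² − 23r_C2 + 525/4 = 0  ⇒  r_C2 = 21/2 or 25/2
2. given r_C2 < 121/10: keep 21/2

21/2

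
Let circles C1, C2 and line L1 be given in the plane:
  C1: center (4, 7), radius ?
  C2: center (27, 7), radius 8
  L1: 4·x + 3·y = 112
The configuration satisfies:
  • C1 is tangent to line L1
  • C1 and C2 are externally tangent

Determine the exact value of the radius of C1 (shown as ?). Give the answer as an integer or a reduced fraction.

1. [C1‖L1]  r_C1² − 225 = 0  ⇒  r_C1 = 15 (r>0 drops 1)
2. [ext C1·C2]  r_C1² + 16r_C1 − 465 = 0  ⇒  r_C1 = 15 (r>0 drops 1)

15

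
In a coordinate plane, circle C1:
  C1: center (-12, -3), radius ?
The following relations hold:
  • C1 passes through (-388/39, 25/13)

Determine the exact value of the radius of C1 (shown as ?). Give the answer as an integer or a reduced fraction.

16/3

1. [C1∋P]  r_C1² − 256/9 = 0  ⇒  r_C1 = 16/3 (r>0 drops 1)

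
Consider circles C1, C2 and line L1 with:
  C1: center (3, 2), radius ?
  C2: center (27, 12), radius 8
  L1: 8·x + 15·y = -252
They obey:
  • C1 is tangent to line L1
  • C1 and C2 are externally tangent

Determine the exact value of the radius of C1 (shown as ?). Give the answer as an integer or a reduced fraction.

18

1. [C1‖L1]  r_C1² − 324 = 0  ⇒  r_C1 = 18 (r>0 drops 1)
2. [ext C1·C2]  r_C1² + 16r_C1 − 612 = 0  ⇒  r_C1 = 18 (r>0 drops 1)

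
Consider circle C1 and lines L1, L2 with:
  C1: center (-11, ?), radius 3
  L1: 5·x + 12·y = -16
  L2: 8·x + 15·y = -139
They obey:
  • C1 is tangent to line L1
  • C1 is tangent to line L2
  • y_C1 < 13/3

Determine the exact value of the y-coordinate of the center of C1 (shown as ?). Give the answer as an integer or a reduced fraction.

1. [C1‖L1]  y_C1² − (13/2)y_C1 = 0  ⇒  y_C1 = 0 or 13/2
2. [C1‖L2]  y_C1² + (34/5)y_C1 = 0  ⇒  y_C1 = -34/5 or 0

0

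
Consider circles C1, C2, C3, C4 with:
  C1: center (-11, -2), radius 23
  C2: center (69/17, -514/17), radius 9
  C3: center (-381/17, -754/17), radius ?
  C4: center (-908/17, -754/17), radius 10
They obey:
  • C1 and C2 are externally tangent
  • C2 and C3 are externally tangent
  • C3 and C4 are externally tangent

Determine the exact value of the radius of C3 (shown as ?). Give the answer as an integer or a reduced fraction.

21

1. [ext C2·C3]  r_C3² + 18r_C3 − 819 = 0  ⇒  r_C3 = 21 (r>0 drops 1)
2. [ext C3·C4]  r_C3² + 20r_C3 − 861 = 0  ⇒  r_C3 = 21 (r>0 drops 1)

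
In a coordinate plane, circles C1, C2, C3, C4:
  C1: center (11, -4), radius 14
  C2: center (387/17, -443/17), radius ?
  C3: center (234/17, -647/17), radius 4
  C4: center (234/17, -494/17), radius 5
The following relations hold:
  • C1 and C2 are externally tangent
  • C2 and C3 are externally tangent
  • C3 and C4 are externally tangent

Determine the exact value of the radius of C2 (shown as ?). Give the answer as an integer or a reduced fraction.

1. [ext C1·C2]  r_C2² + 28r_C2 − 429 = 0  ⇒  r_C2 = 11 (r>0 drops 1)
2. [ext C2·C3]  r_C2² + 8r_C2 − 209 = 0  ⇒  r_C2 = 11 (r>0 drops 1)

11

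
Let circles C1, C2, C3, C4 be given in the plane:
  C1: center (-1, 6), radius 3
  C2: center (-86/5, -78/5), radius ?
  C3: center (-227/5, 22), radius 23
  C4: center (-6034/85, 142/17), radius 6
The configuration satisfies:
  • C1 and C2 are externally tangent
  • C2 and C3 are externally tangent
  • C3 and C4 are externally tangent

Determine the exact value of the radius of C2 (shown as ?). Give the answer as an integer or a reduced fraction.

24

1. [ext C1·C2]  r_C2² + 6r_C2 − 720 = 0  ⇒  r_C2 = 24 (r>0 drops 1)
2. [ext C2·C3]  r_C2² + 46r_C2 − 1680 = 0  ⇒  r_C2 = 24 (r>0 drops 1)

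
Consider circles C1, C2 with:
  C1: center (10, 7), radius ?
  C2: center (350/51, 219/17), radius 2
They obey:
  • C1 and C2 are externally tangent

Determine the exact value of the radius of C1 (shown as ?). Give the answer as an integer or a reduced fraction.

14/3

1. [ext C1·C2]  r_C1² + 4r_C1 − 364/9 = 0  ⇒  r_C1 = 14/3 (r>0 drops 1)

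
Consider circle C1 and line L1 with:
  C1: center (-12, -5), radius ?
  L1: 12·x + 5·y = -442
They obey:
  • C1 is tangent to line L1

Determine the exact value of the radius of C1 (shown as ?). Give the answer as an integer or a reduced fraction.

21

1. [C1‖L1]  r_C1² − 441 = 0  ⇒  r_C1 = 21 (r>0 drops 1)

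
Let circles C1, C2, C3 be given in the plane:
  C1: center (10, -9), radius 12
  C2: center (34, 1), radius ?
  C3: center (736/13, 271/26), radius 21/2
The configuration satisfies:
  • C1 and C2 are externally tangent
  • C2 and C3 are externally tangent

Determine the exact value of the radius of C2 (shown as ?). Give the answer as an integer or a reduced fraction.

1. [ext C1·C2]  r_C2² + 24r_C2 − 532 = 0  ⇒  r_C2 = 14 (r>0 drops 1)
2. [ext C2·C3]  r_C2² + 21r_C2 − 490 = 0  ⇒  r_C2 = 14 (r>0 drops 1)

14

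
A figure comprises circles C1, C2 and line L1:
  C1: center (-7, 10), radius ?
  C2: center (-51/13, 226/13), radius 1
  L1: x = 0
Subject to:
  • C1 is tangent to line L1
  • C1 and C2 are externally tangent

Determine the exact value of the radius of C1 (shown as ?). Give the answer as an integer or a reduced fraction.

7

1. [C1‖L1]  r_C1² − 49 = 0  ⇒  r_C1 = 7 (r>0 drops 1)
2. [ext C1·C2]  r_C1² + 2r_C1 − 63 = 0  ⇒  r_C1 = 7 (r>0 drops 1)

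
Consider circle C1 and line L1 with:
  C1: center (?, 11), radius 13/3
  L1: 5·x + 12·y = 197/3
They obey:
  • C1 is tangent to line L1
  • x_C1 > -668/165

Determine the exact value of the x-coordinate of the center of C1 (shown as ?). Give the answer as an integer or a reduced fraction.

1. [C1‖L1]  x_C1² + (398/15)x_C1 + 736/15 = 0  ⇒  x_C1 = -368/15 or -2
2. given x_C1 > -668/165: keep -2

-2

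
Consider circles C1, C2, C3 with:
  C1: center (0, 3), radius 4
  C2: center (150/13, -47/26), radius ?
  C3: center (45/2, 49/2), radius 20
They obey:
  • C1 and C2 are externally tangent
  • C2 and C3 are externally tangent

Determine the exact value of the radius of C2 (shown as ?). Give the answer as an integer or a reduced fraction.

1. [ext C1·C2]  r_C2² + 8r_C2 − 561/4 = 0  ⇒  r_C2 = 17/2 (r>0 drops 1)
2. [ext C2·C3]  r_C2² + 40r_C2 − 1649/4 = 0  ⇒  r_C2 = 17/2 (r>0 drops 1)

17/2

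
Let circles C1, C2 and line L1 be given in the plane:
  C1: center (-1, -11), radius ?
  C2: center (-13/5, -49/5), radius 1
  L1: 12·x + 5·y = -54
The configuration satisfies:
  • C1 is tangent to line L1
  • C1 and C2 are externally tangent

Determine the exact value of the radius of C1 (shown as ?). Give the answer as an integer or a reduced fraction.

1. [C1‖L1]  r_C1² − 1 = 0  ⇒  r_C1 = 1 (r>0 drops 1)
2. [ext C1·C2]  r_C1² + 2r_C1 − 3 = 0  ⇒  r_C1 = 1 (r>0 drops 1)

1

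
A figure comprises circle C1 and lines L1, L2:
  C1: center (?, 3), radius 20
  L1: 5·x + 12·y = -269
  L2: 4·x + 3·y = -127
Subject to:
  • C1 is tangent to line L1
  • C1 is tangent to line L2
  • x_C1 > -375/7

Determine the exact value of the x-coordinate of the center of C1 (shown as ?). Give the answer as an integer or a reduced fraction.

1. [C1‖L1]  x_C1² + 122x_C1 + 1017 = 0  ⇒  x_C1 = -113 or -9
2. [C1‖L2]  x_C1² + 68x_C1 + 531 = 0  ⇒  x_C1 = -59 or -9

-9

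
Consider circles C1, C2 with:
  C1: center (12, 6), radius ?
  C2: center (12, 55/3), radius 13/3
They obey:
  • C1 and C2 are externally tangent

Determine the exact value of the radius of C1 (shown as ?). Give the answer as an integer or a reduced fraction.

1. [ext C1·C2]  r_C1² + (26/3)r_C1 − 400/3 = 0  ⇒  r_C1 = 8 (r>0 drops 1)

8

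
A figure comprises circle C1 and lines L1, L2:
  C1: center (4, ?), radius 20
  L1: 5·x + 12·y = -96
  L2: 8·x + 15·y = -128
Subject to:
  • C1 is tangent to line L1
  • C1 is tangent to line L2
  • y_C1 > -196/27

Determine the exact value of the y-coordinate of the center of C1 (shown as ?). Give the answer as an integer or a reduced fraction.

12

1. [C1‖L1]  y_C1² + (58/3)y_C1 − 376 = 0  ⇒  y_C1 = -94/3 or 12
2. [C1‖L2]  y_C1² + (64/3)y_C1 − 400 = 0  ⇒  y_C1 = -100/3 or 12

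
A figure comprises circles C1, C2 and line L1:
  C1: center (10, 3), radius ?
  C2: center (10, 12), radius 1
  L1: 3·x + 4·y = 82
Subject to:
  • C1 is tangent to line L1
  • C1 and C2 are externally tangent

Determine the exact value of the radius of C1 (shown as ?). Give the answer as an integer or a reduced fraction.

1. [C1‖L1]  r_C1² − 64 = 0  ⇒  r_C1 = 8 (r>0 drops 1)
2. [ext C1·C2]  r_C1² + 2r_C1 − 80 = 0  ⇒  r_C1 = 8 (r>0 drops 1)

8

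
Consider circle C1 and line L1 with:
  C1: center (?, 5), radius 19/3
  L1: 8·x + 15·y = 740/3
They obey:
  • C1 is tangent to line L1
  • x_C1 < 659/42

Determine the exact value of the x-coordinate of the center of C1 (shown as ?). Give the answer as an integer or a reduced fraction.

1. [C1‖L1]  x_C1² − (515/12)x_C1 + 838/3 = 0  ⇒  x_C1 = 8 or 419/12
2. given x_C1 < 659/42: keep 8

8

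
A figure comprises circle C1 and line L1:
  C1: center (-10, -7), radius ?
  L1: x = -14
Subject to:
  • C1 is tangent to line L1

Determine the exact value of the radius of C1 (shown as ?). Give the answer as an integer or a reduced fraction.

4

1. [C1‖L1]  r_C1² − 16 = 0  ⇒  r_C1 = 4 (r>0 drops 1)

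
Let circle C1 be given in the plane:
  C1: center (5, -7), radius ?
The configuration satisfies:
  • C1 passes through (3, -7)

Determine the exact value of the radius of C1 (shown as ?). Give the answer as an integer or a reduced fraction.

1. [C1∋P]  r_C1² − 4 = 0  ⇒  r_C1 = 2 (r>0 drops 1)

2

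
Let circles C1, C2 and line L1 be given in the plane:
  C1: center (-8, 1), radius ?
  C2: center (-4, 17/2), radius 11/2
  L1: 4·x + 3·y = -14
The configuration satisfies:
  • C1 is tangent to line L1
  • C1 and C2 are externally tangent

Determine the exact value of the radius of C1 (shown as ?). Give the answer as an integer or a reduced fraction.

1. [C1‖L1]  r_C1² − 9 = 0  ⇒  r_C1 = 3 (r>0 drops 1)
2. [ext C1·C2]  r_C1² + 11r_C1 − 42 = 0  ⇒  r_C1 = 3 (r>0 drops 1)

3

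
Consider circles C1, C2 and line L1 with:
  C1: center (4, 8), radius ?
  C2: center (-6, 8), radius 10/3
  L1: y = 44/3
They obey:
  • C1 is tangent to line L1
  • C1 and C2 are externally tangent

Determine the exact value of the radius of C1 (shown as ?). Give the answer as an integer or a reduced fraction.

1. [C1‖L1]  r_C1² − 400/9 = 0  ⇒  r_C1 = 20/3 (r>0 drops 1)
2. [ext C1·C2]  r_C1² + (20/3)r_C1 − 800/9 = 0  ⇒  r_C1 = 20/3 (r>0 drops 1)

20/3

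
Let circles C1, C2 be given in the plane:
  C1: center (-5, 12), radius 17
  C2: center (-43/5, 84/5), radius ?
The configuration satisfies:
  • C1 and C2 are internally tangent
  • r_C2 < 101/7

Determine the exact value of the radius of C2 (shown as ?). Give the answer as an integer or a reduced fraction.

11

1. [int C1,C2]  r_C2² − 34r_C2 + 253 = 0  ⇒  r_C2 = 11 or 23
2. given r_C2 < 101/7: keep 11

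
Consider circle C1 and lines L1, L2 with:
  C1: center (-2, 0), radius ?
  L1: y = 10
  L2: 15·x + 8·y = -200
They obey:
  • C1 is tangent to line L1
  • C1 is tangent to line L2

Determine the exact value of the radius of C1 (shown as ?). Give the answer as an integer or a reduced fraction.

10

1. [C1‖L1]  r_C1² − 100 = 0  ⇒  r_C1 = 10 (r>0 drops 1)
2. [C1‖L2]  r_C1² − 100 = 0  ⇒  r_C1 = 10 (r>0 drops 1)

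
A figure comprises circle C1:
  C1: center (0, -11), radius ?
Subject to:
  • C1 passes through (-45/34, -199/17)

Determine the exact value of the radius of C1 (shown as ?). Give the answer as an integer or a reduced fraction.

3/2

1. [C1∋P]  r_C1² − 9/4 = 0  ⇒  r_C1 = 3/2 (r>0 drops 1)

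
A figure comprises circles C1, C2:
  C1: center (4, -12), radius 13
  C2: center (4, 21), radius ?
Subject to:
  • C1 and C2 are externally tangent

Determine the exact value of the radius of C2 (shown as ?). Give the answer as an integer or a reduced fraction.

20

1. [ext C1·C2]  r_C2² + 26r_C2 − 920 = 0  ⇒  r_C2 = 20 (r>0 drops 1)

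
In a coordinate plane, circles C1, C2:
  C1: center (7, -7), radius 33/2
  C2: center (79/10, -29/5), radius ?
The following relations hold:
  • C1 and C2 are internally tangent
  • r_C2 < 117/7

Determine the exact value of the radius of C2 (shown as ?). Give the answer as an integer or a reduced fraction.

15

1. [int C1,C2]  r_C2² − 33r_C2 + 270 = 0  ⇒  r_C2 = 15 or 18
2. given r_C2 < 117/7: keep 15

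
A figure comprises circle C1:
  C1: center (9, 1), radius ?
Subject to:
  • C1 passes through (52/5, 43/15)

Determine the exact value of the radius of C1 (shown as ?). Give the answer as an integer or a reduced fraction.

7/3

1. [C1∋P]  r_C1² − 49/9 = 0  ⇒  r_C1 = 7/3 (r>0 drops 1)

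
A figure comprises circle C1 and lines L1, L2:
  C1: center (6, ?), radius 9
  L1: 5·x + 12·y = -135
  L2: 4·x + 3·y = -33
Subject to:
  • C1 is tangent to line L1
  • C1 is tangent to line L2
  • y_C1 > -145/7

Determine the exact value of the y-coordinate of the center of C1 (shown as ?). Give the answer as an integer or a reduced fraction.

1. [C1‖L1]  y_C1² + (55/2)y_C1 + 94 = 0  ⇒  y_C1 = -47/2 or -4
2. [C1‖L2]  y_C1² + 38y_C1 + 136 = 0  ⇒  y_C1 = -34 or -4

-4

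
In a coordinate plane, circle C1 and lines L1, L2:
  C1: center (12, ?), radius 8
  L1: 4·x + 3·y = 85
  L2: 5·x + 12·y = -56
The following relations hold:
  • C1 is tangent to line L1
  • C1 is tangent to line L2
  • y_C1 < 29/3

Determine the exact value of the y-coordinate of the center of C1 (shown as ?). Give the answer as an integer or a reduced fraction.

-1

1. [C1‖L1]  y_C1² − (74/3)y_C1 − 77/3 = 0  ⇒  y_C1 = -1 or 77/3
2. [C1‖L2]  y_C1² + (58/3)y_C1 + 55/3 = 0  ⇒  y_C1 = -55/3 or -1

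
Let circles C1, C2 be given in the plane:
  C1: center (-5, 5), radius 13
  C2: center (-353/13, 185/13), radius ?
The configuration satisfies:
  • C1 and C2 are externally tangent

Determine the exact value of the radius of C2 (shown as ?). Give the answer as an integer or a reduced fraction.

11

1. [ext C1·C2]  r_C2² + 26r_C2 − 407 = 0  ⇒  r_C2 = 11 (r>0 drops 1)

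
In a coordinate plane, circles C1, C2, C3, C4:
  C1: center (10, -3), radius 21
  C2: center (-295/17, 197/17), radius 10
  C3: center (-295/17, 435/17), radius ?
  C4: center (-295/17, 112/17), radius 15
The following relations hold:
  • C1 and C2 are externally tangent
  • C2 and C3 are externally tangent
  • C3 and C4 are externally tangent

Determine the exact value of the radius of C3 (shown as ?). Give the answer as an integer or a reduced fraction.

4

1. [ext C2·C3]  r_C3² + 20r_C3 − 96 = 0  ⇒  r_C3 = 4 (r>0 drops 1)
2. [ext C3·C4]  r_C3² + 30r_C3 − 136 = 0  ⇒  r_C3 = 4 (r>0 drops 1)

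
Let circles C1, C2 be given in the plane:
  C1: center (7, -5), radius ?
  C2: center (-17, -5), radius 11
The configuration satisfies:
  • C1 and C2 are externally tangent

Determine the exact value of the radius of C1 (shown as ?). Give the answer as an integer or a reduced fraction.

13

1. [ext C1·C2]  r_C1² + 22r_C1 − 455 = 0  ⇒  r_C1 = 13 (r>0 drops 1)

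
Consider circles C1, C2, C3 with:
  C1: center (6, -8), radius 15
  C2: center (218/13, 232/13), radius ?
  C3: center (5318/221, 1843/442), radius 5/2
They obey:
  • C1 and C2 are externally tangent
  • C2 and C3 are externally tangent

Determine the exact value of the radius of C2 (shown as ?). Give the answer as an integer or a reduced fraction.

13

1. [ext C1·C2]  r_C2² + 30r_C2 − 559 = 0  ⇒  r_C2 = 13 (r>0 drops 1)
2. [ext C2·C3]  r_C2² + 5r_C2 − 234 = 0  ⇒  r_C2 = 13 (r>0 drops 1)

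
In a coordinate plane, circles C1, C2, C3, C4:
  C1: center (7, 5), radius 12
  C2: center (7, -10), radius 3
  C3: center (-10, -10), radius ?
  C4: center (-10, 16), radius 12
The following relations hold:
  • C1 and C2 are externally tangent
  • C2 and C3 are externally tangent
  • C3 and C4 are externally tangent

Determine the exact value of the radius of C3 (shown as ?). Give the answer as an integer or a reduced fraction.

14

1. [ext C2·C3]  r_C3² + 6r_C3 − 280 = 0  ⇒  r_C3 = 14 (r>0 drops 1)
2. [ext C3·C4]  r_C3² + 24r_C3 − 532 = 0  ⇒  r_C3 = 14 (r>0 drops 1)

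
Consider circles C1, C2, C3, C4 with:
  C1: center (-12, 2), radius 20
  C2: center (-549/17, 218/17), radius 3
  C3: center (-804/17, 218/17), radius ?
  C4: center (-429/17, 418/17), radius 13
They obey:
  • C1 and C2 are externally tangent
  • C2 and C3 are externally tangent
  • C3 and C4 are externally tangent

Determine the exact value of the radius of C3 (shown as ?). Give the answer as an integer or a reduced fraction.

1. [ext C2·C3]  r_C3² + 6r_C3 − 216 = 0  ⇒  r_C3 = 12 (r>0 drops 1)
2. [ext C3·C4]  r_C3² + 26r_C3 − 456 = 0  ⇒  r_C3 = 12 (r>0 drops 1)

12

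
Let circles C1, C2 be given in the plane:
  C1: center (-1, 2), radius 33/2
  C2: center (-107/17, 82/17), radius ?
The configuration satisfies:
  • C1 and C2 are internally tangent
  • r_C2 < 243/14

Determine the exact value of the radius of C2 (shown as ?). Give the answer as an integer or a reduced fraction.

21/2

1. [int C1,C2]  r_C2² − 33r_C2 + 945/4 = 0  ⇒  r_C2 = 21/2 or 45/2
2. given r_C2 < 243/14: keep 21/2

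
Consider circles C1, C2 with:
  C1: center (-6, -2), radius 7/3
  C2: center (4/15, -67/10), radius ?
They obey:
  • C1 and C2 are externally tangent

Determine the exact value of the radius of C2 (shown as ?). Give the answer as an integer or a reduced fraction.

1. [ext C1·C2]  r_C2² + (14/3)r_C2 − 671/12 = 0  ⇒  r_C2 = 11/2 (r>0 drops 1)

11/2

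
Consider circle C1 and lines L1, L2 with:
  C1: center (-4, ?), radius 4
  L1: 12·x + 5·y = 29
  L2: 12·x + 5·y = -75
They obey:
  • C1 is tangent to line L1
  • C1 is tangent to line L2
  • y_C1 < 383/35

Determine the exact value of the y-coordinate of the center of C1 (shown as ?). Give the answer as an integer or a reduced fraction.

1. [C1‖L1]  y_C1² − (154/5)y_C1 + 129 = 0  ⇒  y_C1 = 5 or 129/5
2. [C1‖L2]  y_C1² + (54/5)y_C1 − 79 = 0  ⇒  y_C1 = -79/5 or 5

5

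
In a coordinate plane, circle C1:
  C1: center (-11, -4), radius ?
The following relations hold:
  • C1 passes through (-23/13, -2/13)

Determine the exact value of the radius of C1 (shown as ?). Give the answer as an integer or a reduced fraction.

1. [C1∋P]  r_C1² − 100 = 0  ⇒  r_C1 = 10 (r>0 drops 1)

10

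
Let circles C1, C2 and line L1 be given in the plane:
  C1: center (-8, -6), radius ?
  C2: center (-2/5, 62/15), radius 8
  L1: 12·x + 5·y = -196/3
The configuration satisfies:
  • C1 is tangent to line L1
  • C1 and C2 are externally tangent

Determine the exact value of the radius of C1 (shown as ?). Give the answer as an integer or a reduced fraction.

1. [C1‖L1]  r_C1² − 196/9 = 0  ⇒  r_C1 = 14/3 (r>0 drops 1)
2. [ext C1·C2]  r_C1² + 16r_C1 − 868/9 = 0  ⇒  r_C1 = 14/3 (r>0 drops 1)

14/3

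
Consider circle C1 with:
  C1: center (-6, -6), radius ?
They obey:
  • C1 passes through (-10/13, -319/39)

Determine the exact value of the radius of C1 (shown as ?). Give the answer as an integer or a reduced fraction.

1. [C1∋P]  r_C1² − 289/9 = 0  ⇒  r_C1 = 17/3 (r>0 drops 1)

17/3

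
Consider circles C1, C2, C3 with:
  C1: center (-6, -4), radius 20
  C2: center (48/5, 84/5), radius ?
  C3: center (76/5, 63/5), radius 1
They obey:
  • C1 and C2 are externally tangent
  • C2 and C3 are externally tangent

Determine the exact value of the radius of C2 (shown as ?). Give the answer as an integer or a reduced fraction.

6

1. [ext C1·C2]  r_C2² + 40r_C2 − 276 = 0  ⇒  r_C2 = 6 (r>0 drops 1)
2. [ext C2·C3]  r_C2² + 2r_C2 − 48 = 0  ⇒  r_C2 = 6 (r>0 drops 1)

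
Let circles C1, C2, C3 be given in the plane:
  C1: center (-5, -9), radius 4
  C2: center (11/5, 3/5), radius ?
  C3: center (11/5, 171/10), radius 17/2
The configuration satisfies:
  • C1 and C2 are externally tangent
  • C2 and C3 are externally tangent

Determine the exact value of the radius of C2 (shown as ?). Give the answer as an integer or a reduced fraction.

1. [ext C1·C2]  r_C2² + 8r_C2 − 128 = 0  ⇒  r_C2 = 8 (r>0 drops 1)
2. [ext C2·C3]  r_C2² + 17r_C2 − 200 = 0  ⇒  r_C2 = 8 (r>0 drops 1)

8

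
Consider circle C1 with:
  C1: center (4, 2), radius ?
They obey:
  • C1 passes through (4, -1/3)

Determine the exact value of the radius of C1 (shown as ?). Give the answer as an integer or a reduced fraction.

7/3

1. [C1∋P]  r_C1² − 49/9 = 0  ⇒  r_C1 = 7/3 (r>0 drops 1)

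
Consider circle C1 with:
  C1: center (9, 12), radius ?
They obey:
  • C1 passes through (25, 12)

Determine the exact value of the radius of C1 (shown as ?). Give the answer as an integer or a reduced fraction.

1. [C1∋P]  r_C1² − 256 = 0  ⇒  r_C1 = 16 (r>0 drops 1)

16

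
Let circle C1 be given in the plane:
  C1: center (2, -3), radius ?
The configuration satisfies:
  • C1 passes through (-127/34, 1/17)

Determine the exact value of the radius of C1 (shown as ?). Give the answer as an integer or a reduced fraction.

13/2

1. [C1∋P]  r_C1² − 169/4 = 0  ⇒  r_C1 = 13/2 (r>0 drops 1)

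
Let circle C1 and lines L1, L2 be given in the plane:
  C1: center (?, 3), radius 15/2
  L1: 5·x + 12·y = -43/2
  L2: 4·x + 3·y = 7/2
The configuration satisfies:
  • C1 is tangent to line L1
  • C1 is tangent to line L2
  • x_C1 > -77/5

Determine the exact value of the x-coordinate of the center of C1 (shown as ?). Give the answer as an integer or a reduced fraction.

8

1. [C1‖L1]  x_C1² + 23x_C1 − 248 = 0  ⇒  x_C1 = -31 or 8
2. [C1‖L2]  x_C1² + (11/4)x_C1 − 86 = 0  ⇒  x_C1 = -43/4 or 8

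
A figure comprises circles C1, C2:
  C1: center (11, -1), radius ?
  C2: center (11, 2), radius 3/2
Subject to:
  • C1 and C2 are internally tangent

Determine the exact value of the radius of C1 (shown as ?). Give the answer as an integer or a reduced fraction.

1. [int C1,C2]  r_C1² − 3r_C1 − 27/4 = 0  ⇒  r_C1 = 9/2 (r>0 drops 1)

9/2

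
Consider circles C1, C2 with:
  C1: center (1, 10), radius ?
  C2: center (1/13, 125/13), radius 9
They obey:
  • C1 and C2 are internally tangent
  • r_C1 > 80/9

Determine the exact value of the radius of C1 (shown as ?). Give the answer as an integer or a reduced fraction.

1. [int C1,C2]  r_C1² − 18r_C1 + 80 = 0  ⇒  r_C1 = 8 or 10
2. given r_C1 > 80/9: keep 10

10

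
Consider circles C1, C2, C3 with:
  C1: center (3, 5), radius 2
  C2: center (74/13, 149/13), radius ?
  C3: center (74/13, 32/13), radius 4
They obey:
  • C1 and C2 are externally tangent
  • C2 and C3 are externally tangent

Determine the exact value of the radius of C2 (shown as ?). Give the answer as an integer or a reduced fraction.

1. [ext C1·C2]  r_C2² + 4r_C2 − 45 = 0  ⇒  r_C2 = 5 (r>0 drops 1)
2. [ext C2·C3]  r_C2² + 8r_C2 − 65 = 0  ⇒  r_C2 = 5 (r>0 drops 1)

5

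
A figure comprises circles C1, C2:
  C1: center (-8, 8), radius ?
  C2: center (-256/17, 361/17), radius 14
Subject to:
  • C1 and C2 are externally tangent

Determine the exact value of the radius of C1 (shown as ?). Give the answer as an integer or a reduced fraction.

1

1. [ext C1·C2]  r_C1² + 28r_C1 − 29 = 0  ⇒  r_C1 = 1 (r>0 drops 1)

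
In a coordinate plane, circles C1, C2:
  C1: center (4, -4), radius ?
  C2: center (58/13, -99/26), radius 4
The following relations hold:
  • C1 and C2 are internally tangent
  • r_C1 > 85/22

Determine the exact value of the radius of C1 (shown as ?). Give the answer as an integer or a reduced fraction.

9/2

1. [int C1,C2]  r_C1² − 8r_C1 + 63/4 = 0  ⇒  r_C1 = 7/2 or 9/2
2. given r_C1 > 85/22: keep 9/2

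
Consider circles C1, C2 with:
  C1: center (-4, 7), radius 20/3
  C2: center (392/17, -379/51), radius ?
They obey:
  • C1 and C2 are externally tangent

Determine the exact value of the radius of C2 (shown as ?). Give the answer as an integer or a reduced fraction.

24

1. [ext C1·C2]  r_C2² + (40/3)r_C2 − 896 = 0  ⇒  r_C2 = 24 (r>0 drops 1)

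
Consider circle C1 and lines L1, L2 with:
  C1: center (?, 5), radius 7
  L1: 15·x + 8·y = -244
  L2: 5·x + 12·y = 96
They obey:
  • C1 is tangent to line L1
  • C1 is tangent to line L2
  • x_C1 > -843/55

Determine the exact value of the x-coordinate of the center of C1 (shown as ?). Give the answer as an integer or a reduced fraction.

1. [C1‖L1]  x_C1² + (568/15)x_C1 + 4433/15 = 0  ⇒  x_C1 = -403/15 or -11
2. [C1‖L2]  x_C1² − (72/5)x_C1 − 1397/5 = 0  ⇒  x_C1 = -11 or 127/5

-11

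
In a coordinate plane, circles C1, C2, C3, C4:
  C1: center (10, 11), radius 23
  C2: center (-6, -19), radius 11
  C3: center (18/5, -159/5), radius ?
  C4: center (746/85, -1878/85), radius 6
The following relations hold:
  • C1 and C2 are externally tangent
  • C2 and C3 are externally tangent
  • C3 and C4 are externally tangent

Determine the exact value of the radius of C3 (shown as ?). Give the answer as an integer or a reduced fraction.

5

1. [ext C2·C3]  r_C3² + 22r_C3 − 135 = 0  ⇒  r_C3 = 5 (r>0 drops 1)
2. [ext C3·C4]  r_C3² + 12r_C3 − 85 = 0  ⇒  r_C3 = 5 (r>0 drops 1)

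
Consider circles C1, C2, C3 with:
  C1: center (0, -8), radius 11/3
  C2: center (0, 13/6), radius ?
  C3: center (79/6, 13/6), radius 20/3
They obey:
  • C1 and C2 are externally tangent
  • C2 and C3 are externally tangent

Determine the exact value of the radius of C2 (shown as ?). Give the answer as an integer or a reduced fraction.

13/2

1. [ext C1·C2]  r_C2² + (22/3)r_C2 − 1079/12 = 0  ⇒  r_C2 = 13/2 (r>0 drops 1)
2. [ext C2·C3]  r_C2² + (40/3)r_C2 − 1547/12 = 0  ⇒  r_C2 = 13/2 (r>0 drops 1)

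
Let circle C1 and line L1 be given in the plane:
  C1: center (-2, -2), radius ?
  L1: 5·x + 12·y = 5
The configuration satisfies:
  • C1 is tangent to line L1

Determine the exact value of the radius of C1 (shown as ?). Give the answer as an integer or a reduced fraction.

1. [C1‖L1]  r_C1² − 9 = 0  ⇒  r_C1 = 3 (r>0 drops 1)

3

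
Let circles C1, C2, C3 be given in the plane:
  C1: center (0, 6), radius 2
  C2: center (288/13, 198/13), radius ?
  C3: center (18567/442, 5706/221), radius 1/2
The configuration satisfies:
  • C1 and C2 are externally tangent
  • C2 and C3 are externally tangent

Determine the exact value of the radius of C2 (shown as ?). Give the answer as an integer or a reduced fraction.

1. [ext C1·C2]  r_C2² + 4r_C2 − 572 = 0  ⇒  r_C2 = 22 (r>0 drops 1)
2. [ext C2·C3]  r_C2² + 1r_C2 − 506 = 0  ⇒  r_C2 = 22 (r>0 drops 1)

22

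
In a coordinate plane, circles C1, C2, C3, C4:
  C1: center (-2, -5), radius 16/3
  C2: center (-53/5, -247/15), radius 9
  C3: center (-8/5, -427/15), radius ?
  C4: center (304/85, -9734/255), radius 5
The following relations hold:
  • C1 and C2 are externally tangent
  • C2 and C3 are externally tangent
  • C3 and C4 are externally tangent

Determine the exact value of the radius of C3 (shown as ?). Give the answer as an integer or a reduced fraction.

1. [ext C2·C3]  r_C3² + 18r_C3 − 144 = 0  ⇒  r_C3 = 6 (r>0 drops 1)
2. [ext C3·C4]  r_C3² + 10r_C3 − 96 = 0  ⇒  r_C3 = 6 (r>0 drops 1)

6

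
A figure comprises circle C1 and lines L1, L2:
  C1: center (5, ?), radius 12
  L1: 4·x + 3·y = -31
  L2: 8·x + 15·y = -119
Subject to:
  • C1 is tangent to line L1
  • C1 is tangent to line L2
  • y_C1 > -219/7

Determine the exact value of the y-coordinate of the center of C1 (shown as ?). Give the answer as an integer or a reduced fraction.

3

1. [C1‖L1]  y_C1² + 34y_C1 − 111 = 0  ⇒  y_C1 = -37 or 3
2. [C1‖L2]  y_C1² + (106/5)y_C1 − 363/5 = 0  ⇒  y_C1 = -121/5 or 3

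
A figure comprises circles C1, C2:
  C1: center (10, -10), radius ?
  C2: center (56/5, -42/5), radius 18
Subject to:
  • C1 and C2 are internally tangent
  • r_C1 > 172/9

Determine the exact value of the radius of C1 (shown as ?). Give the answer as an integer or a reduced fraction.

1. [int C1,C2]  r_C1² − 36r_C1 + 320 = 0  ⇒  r_C1 = 16 or 20
2. given r_C1 > 172/9: keep 20

20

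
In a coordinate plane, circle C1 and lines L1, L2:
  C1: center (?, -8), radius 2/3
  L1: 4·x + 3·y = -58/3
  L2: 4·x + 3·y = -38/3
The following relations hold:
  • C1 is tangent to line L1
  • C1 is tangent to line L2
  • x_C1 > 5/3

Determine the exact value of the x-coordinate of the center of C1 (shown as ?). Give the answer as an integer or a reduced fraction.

1. [C1‖L1]  x_C1² − (7/3)x_C1 + 2/3 = 0  ⇒  x_C1 = 1/3 or 2
2. [C1‖L2]  x_C1² − (17/3)x_C1 + 22/3 = 0  ⇒  x_C1 = 2 or 11/3

2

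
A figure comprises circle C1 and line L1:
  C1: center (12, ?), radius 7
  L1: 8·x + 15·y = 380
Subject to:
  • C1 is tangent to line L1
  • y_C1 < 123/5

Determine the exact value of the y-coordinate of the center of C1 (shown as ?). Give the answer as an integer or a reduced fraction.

1. [C1‖L1]  y_C1² − (568/15)y_C1 + 4433/15 = 0  ⇒  y_C1 = 11 or 403/15
2. given y_C1 < 123/5: keep 11

11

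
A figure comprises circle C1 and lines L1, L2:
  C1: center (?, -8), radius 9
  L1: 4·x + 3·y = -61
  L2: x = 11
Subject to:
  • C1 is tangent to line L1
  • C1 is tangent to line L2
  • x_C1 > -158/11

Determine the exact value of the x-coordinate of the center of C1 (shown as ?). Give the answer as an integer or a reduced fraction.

2

1. [C1‖L1]  x_C1² + (37/2)x_C1 − 41 = 0  ⇒  x_C1 = -41/2 or 2
2. [C1‖L2]  x_C1² − 22x_C1 + 40 = 0  ⇒  x_C1 = 2 or 20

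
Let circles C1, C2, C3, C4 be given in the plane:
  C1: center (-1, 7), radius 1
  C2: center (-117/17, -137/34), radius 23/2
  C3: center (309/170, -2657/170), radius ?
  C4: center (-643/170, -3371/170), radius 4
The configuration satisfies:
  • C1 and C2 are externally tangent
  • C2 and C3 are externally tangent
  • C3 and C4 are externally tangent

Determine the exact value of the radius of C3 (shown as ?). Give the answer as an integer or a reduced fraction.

3

1. [ext C2·C3]  r_C3² + 23r_C3 − 78 = 0  ⇒  r_C3 = 3 (r>0 drops 1)
2. [ext C3·C4]  r_C3² + 8r_C3 − 33 = 0  ⇒  r_C3 = 3 (r>0 drops 1)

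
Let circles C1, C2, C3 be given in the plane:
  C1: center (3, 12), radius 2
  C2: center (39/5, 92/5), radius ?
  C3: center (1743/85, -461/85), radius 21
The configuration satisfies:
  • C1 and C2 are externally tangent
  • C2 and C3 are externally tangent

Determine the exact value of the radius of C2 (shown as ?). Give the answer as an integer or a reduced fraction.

1. [ext C1·C2]  r_C2² + 4r_C2 − 60 = 0  ⇒  r_C2 = 6 (r>0 drops 1)
2. [ext C2·C3]  r_C2² + 42r_C2 − 288 = 0  ⇒  r_C2 = 6 (r>0 drops 1)

6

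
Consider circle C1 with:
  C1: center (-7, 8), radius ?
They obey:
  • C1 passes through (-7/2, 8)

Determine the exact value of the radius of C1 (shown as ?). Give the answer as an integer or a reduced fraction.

1. [C1∋P]  r_C1² − 49/4 = 0  ⇒  r_C1 = 7/2 (r>0 drops 1)

7/2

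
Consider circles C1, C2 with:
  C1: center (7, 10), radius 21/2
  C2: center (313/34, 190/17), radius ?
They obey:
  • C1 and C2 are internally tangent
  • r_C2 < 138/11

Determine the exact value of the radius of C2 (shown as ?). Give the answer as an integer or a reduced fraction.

1. [int C1,C2]  r_C2² − 21r_C2 + 104 = 0  ⇒  r_C2 = 8 or 13
2. given r_C2 < 138/11: keep 8

8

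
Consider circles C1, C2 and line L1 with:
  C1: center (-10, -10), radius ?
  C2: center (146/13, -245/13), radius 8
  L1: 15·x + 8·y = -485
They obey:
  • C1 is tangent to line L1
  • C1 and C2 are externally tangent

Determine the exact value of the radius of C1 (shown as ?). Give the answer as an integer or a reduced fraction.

15

1. [C1‖L1]  r_C1² − 225 = 0  ⇒  r_C1 = 15 (r>0 drops 1)
2. [ext C1·C2]  r_C1² + 16r_C1 − 465 = 0  ⇒  r_C1 = 15 (r>0 drops 1)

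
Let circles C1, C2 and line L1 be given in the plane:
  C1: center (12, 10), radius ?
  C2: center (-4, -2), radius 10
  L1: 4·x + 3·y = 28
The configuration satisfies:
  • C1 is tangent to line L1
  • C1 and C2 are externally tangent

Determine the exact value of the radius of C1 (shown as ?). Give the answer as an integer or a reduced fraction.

1. [C1‖L1]  r_C1² − 100 = 0  ⇒  r_C1 = 10 (r>0 drops 1)
2. [ext C1·C2]  r_C1² + 20r_C1 − 300 = 0  ⇒  r_C1 = 10 (r>0 drops 1)

10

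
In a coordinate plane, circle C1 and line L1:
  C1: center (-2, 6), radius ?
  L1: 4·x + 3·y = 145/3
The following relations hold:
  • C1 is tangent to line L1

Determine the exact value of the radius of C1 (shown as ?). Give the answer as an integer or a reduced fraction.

23/3

1. [C1‖L1]  r_C1² − 529/9 = 0  ⇒  r_C1 = 23/3 (r>0 drops 1)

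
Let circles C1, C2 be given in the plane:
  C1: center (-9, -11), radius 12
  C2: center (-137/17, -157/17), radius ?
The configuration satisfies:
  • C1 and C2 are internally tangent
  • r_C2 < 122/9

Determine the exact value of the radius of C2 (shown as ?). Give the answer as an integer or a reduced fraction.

1. [int C1,C2]  r_C2² − 24r_C2 + 140 = 0  ⇒  r_C2 = 10 or 14
2. given r_C2 < 122/9: keep 10

10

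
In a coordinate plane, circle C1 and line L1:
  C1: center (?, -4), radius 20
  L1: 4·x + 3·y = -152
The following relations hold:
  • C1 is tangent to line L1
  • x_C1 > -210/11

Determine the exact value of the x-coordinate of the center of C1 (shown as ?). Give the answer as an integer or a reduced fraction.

-10

1. [C1‖L1]  x_C1² + 70x_C1 + 600 = 0  ⇒  x_C1 = -60 or -10
2. given x_C1 > -210/11: keep -10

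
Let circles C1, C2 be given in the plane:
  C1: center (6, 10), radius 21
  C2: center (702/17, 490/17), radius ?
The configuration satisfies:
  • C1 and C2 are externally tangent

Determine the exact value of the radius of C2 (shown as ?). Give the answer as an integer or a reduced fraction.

1. [ext C1·C2]  r_C2² + 42r_C2 − 1159 = 0  ⇒  r_C2 = 19 (r>0 drops 1)

19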